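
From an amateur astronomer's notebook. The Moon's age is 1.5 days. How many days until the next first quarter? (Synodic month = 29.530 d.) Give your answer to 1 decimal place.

5.9 days

First quarter occurs at elongation 90°, i.e. at age 29.530 × 90/360 = 7.383 d.
That is 7.383 − 1.5 = 5.883 days ahead.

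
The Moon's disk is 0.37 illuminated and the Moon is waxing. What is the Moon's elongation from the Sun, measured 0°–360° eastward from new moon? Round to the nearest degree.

75°

From f = (1 − cos θ)/2: cos θ = 1 − 2×0.37 = 0.260; arccos → 74.9°.
Waxing ⇒ before full, so θ = 74.9°.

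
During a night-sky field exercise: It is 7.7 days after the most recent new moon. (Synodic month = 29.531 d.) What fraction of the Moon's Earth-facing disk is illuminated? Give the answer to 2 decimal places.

0.53

Elongation θ = 360° × 7.7/29.531 ≈ 93.9°.
Illuminated fraction = (1 − cos 93.9°)/2 = (1 − (-0.067))/2 ≈ 0.534.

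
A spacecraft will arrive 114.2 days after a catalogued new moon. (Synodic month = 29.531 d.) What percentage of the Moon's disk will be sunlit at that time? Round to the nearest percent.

16%

Reduce mod P: 114.2 − 3×29.531 = 25.61 d into the current lunation.
Phase angle: θ = 360°·(25.61 d)/(29.531 d) = 312.2°.
With cos θ = 0.671, the lit fraction is (1 − 0.671)/2 ≈ 0.164, so 16%.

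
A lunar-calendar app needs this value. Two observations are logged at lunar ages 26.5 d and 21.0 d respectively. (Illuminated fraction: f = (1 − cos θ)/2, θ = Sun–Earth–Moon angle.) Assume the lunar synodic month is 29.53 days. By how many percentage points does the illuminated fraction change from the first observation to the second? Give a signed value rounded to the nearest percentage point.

First observation: θ = 360°·26.5/29.53 = 323.1°, so f = 0.100.
Second observation: θ = 256.0°, f = 0.621.
Δf = 0.621 − 0.100 = +0.521, i.e. +52 pp.

+52 percentage points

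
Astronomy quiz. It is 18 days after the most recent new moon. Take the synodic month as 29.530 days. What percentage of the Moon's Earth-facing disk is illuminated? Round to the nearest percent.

Elongation θ = 360° × 18/29.530 ≈ 219.4°.
cos 219.4° = (-0.772), so f = (1 − (-0.772))/2 = 0.886, so 89%.

89%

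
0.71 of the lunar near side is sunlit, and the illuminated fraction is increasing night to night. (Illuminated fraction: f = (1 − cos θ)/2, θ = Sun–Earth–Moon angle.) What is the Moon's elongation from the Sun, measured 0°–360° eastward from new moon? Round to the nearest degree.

115°

cos θ = 1 − 2f = -0.420, giving a principal value of 114.8°.
Before full moon the principal value applies: θ = 114.8°.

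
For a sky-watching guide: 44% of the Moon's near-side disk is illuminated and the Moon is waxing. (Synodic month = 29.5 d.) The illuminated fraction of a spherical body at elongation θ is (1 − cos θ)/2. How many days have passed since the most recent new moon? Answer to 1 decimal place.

6.8 days

cos θ = 1 − 2f = 0.120, giving a principal value of 83.1°.
Waxing ⇒ before full, so θ = 83.1°.
That fraction of the synodic month is 83.1/360 × 29.5 d ≈ 6.81 d.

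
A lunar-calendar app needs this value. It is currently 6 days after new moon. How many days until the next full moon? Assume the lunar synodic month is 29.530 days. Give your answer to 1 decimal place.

Full moon is 0.5 of the way through the cycle: age 0.5 × 29.530 = 14.765 d.
So 8.765 days remain (14.765 − 6).

8.8 days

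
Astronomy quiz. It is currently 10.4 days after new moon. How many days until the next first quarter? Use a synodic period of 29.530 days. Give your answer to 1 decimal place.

First quarter is 0.25 of the way through the cycle: age 0.25 × 29.530 = 7.383 d.
Already past this cycle's first quarter; the next is at 7.383 + 29.530 = 36.913 d, so 36.913 − 10.4 = 26.513 days.

26.5 days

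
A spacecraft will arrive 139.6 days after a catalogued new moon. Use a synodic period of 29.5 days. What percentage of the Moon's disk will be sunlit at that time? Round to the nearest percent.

139.6 d spans 4 complete synodic months (4 × 29.5 = 118.00 d) plus 21.60 d.
Elongation θ = 360° × 21.60/29.5 ≈ 263.6°.
cos 263.6° = (-0.112), so f = (1 − (-0.112))/2 = 0.556, so 56%.

56%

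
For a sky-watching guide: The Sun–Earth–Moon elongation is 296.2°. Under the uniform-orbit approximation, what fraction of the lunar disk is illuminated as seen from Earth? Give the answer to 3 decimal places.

0.279

cos 296.2° = 0.442, so f = (1 − 0.442)/2 = 0.279.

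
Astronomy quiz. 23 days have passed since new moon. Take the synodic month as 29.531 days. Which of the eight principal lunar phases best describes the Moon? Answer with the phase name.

θ ≈ 360° × 23/29.531 = 280°, which falls in the last quarter sector.

last quarter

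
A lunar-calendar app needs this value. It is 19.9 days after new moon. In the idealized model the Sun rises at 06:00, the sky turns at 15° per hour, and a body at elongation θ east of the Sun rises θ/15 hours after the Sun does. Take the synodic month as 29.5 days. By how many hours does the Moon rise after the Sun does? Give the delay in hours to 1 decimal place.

16.2 h

Elongation θ = 360° × 19.9/29.5 ≈ 242.8°.
The Moon trails the Sun by θ/15 = 242.8/15 ≈ 16.19 hours.
So the Moon rises 16.19 h after the Sun.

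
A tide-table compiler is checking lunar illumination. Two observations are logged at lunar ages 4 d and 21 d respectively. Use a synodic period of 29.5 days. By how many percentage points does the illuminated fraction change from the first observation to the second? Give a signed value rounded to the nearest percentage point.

θ₁ = 360° × 4/29.5 = 48.8°, f₁ = (1 − cos θ₁)/2 = 0.171.
θ₂ = 360° × 21/29.5 = 256.3°, f₂ = (1 − cos θ₂)/2 = 0.619.
Change = f₂ − f₁ = +0.448 → +45 percentage points.

+45 percentage points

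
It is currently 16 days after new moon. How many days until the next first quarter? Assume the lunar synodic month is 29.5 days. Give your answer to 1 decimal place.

First quarter is 0.25 of the way through the cycle: age 0.25 × 29.5 = 7.375 d.
This lunation's first quarter (7.375 d) has passed, so add one period: 36.875 − 16 = 20.875 days.

20.9 days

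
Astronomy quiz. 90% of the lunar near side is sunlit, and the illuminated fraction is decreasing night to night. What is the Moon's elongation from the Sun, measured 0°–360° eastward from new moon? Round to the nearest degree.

217°

cos θ = 1 − 2f = -0.800, giving a principal value of 143.1°.
Since the Moon is past full (waning), take the reflex angle: θ = 360° − 143.1° = 216.9°.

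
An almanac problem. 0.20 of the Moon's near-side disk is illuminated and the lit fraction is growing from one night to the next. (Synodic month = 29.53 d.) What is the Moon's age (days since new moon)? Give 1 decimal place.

4.4 days

From f = (1 − cos θ)/2: cos θ = 1 − 2×0.20 = 0.600; arccos → 53.1°.
Waxing ⇒ before full, so θ = 53.1°.
At 360°/29.53 d per day, 53.1° corresponds to 4.36 days.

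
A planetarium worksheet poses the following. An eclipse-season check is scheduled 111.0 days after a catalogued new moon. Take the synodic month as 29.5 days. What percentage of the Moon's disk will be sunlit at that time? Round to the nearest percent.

46%

Reduce mod P: 111.0 − 3×29.5 = 22.50 d into the current lunation.
Phase angle: θ = 360°·(22.50 d)/(29.5 d) = 274.6°.
Illuminated fraction = (1 − cos 274.6°)/2 = (1 − 0.080)/2 ≈ 0.460, so 46%.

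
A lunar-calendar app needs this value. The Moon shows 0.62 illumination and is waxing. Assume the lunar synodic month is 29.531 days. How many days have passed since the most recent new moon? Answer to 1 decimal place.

8.5 days

Invert f = (1 − cos θ)/2 to get cos θ = 1 − 2(0.62) = -0.240, hence θ₀ = arccos -0.240 = 103.9°.
Before full moon the principal value applies: θ = 103.9°.
Age = 29.531 × 103.9°/360° ≈ 8.52 days.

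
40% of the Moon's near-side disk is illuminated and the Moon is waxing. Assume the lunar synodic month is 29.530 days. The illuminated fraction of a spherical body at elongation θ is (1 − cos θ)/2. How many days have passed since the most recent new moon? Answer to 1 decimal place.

6.4 days

From f = (1 − cos θ)/2: cos θ = 1 − 2×0.40 = 0.200; arccos → 78.5°.
Before full moon the principal value applies: θ = 78.5°.
That fraction of the synodic month is 78.5/360 × 29.530 d ≈ 6.44 d.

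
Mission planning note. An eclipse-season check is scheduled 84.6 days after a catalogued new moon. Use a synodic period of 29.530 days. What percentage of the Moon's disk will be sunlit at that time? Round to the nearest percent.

Reduce mod P: 84.6 − 2×29.530 = 25.54 d into the current lunation.
Phase angle: θ = 360°·(25.54 d)/(29.530 d) = 311.4°.
cos 311.4° = 0.661, so f = (1 − 0.661)/2 = 0.170, so 17%.

17%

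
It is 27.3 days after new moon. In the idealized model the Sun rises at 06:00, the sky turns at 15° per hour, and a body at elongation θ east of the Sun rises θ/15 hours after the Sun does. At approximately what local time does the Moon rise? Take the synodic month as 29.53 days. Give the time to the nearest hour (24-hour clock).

04:00

Phase angle: θ = 360°·(27.3 d)/(29.53 d) = 332.8°.
At 15° of sky rotation per hour, 332.8° corresponds to a 22.19 h lag.
06:00 + 22.19 h ≈ 04:11 → 04:00 to the nearest hour.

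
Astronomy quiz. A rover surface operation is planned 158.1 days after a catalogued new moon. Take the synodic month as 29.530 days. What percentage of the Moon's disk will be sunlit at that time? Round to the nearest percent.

158.1 d spans 5 complete synodic months (5 × 29.530 = 147.65 d) plus 10.45 d.
Elongation θ = 360° × 10.45/29.530 ≈ 127.4°.
With cos θ = (-0.607), the lit fraction is (1 − (-0.607))/2 ≈ 0.804, so 80%.

80%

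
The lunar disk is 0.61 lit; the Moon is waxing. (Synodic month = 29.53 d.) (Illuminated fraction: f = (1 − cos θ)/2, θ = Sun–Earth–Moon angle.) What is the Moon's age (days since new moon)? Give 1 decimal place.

8.4 days

Invert f = (1 − cos θ)/2 to get cos θ = 1 − 2(0.61) = -0.220, hence θ₀ = arccos -0.220 = 102.7°.
Before full moon the principal value applies: θ = 102.7°.
At 360°/29.53 d per day, 102.7° corresponds to 8.42 days.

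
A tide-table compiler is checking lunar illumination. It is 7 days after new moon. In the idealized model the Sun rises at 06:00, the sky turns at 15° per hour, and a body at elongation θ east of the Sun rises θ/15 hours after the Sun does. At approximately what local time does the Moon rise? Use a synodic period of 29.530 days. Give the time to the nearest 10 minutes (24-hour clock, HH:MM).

11:40

The Moon has covered 7/29.530 of its cycle, so θ ≈ 360° × 7/29.530 = 85.3°.
Delay after the Sun = 85.3° / (15°/h) ≈ 5.69 h.
06:00 + 5.689 h ≈ 11:41 → 11:40 to the nearest ten minutes.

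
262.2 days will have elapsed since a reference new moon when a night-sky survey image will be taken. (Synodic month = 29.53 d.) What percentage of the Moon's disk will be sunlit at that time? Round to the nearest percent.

14%

262.2 d spans 8 complete synodic months (8 × 29.53 = 236.24 d) plus 25.96 d.
The Moon has covered 25.96/29.53 of its cycle, so θ ≈ 360° × 25.96/29.53 = 316.5°.
cos 316.5° = 0.725, so f = (1 − 0.725)/2 = 0.137, so 14%.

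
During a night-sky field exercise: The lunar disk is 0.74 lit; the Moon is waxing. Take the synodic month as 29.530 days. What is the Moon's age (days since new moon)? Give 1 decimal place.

9.7 days

cos θ = 1 − 2f = -0.480, giving a principal value of 118.7°.
Before full moon the principal value applies: θ = 118.7°.
That fraction of the synodic month is 118.7/360 × 29.530 d ≈ 9.74 d.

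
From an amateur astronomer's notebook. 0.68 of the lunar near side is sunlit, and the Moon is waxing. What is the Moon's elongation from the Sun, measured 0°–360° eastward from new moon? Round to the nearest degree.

From f = (1 − cos θ)/2: cos θ = 1 − 2×0.68 = -0.360; arccos → 111.1°.
The Moon is waxing (0°–180°), so θ = 111.1° directly.

111°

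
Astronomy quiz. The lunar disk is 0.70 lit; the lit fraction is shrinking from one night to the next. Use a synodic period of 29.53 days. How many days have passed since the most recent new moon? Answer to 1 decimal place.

20.2 days

Invert f = (1 − cos θ)/2 to get cos θ = 1 − 2(0.70) = -0.400, hence θ₀ = arccos -0.400 = 113.6°.
Waning ⇒ past full, so θ = 360° − 113.6° = 246.4°.
At 360°/29.53 d per day, 246.4° corresponds to 20.21 days.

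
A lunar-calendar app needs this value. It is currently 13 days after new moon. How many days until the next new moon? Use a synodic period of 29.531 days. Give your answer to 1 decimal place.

The next new moon completes the synodic month: 29.531 − 13 = 16.531 days.

16.5 days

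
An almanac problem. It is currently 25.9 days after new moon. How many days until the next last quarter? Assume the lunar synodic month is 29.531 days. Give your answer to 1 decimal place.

25.8 days

Last quarter is 0.75 of the way through the cycle: age 0.75 × 29.531 = 22.148 d.
This lunation's last quarter (22.148 d) has passed, so add one period: 51.679 − 25.9 = 25.779 days.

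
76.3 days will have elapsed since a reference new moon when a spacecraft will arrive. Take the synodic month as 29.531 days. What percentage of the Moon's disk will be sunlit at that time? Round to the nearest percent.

93%

76.3 d spans 2 complete synodic months (2 × 29.531 = 59.06 d) plus 17.24 d.
Phase angle: θ = 360°·(17.24 d)/(29.531 d) = 210.1°.
Illuminated fraction = (1 − cos 210.1°)/2 = (1 − (-0.865))/2 ≈ 0.932, so 93%.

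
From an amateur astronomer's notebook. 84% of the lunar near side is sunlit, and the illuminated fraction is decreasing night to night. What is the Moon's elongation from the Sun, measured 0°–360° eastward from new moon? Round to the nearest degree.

227°

From f = (1 − cos θ)/2: cos θ = 1 − 2×0.84 = -0.680; arccos → 132.8°.
Since the Moon is past full (waning), take the reflex angle: θ = 360° − 132.8° = 227.2°.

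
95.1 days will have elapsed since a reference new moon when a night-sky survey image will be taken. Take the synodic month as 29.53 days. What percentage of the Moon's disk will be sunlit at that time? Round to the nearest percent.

Reduce mod P: 95.1 − 3×29.53 = 6.51 d into the current lunation.
The Moon has covered 6.51/29.53 of its cycle, so θ ≈ 360° × 6.51/29.53 = 79.4°.
Illuminated fraction = (1 − cos 79.4°)/2 = (1 − 0.185)/2 ≈ 0.408, so 41%.

41%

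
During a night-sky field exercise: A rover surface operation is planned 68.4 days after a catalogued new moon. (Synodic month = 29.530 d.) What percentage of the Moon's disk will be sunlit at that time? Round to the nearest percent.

Reduce mod P: 68.4 − 2×29.530 = 9.34 d into the current lunation.
Phase angle: θ = 360°·(9.34 d)/(29.530 d) = 113.9°.
cos 113.9° = (-0.405), so f = (1 − (-0.405))/2 = 0.702, so 70%.

70%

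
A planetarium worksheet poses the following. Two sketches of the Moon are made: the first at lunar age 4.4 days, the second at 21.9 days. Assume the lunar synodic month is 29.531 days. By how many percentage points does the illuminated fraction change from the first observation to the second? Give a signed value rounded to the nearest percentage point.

θ₁ = 360° × 4.4/29.531 = 53.6°, f₁ = (1 − cos θ₁)/2 = 0.204.
θ₂ = 360° × 21.9/29.531 = 267.0°, f₂ = (1 − cos θ₂)/2 = 0.526.
Change = f₂ − f₁ = +0.323 → +32 percentage points.

+32 percentage points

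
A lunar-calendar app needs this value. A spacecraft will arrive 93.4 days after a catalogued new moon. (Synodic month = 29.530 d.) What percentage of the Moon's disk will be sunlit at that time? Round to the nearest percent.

93.4 d spans 3 complete synodic months (3 × 29.530 = 88.59 d) plus 4.81 d.
Elongation θ = 360° × 4.81/29.530 ≈ 58.6°.
With cos θ = 0.520, the lit fraction is (1 − 0.520)/2 ≈ 0.240, so 24%.

24%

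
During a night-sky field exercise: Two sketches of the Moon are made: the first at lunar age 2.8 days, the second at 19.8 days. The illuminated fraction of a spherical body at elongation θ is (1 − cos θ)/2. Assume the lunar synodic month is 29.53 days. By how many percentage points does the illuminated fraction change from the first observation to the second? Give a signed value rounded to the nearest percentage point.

+65 pp

θ₁ = 360° × 2.8/29.53 = 34.1°, f₁ = (1 − cos θ₁)/2 = 0.086.
θ₂ = 360° × 19.8/29.53 = 241.4°, f₂ = (1 − cos θ₂)/2 = 0.739.
Change = f₂ − f₁ = +0.653 → +65 percentage points.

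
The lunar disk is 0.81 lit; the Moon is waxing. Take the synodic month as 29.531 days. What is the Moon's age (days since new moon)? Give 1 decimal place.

10.5 days

From f = (1 − cos θ)/2: cos θ = 1 − 2×0.81 = -0.620; arccos → 128.3°.
Before full moon the principal value applies: θ = 128.3°.
At 360°/29.531 d per day, 128.3° corresponds to 10.53 days.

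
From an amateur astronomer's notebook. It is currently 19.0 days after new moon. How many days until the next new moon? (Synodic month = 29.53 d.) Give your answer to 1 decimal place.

One full lunation from the last new moon is 29.53 d; remaining = 29.53 − 19.0 = 10.530 d.

10.5 days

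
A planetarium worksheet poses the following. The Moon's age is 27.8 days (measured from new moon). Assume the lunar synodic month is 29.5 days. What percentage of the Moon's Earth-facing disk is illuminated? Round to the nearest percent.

Phase angle: θ = 360°·(27.8 d)/(29.5 d) = 339.3°.
Illuminated fraction = (1 − cos 339.3°)/2 = (1 − 0.935)/2 ≈ 0.032, so 3%.

3%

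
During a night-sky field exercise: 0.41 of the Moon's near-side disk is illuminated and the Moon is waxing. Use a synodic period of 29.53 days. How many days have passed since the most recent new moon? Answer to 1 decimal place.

6.5 days

cos θ = 1 − 2f = 0.180, giving a principal value of 79.6°.
Waxing ⇒ before full, so θ = 79.6°.
At 360°/29.53 d per day, 79.6° corresponds to 6.53 days.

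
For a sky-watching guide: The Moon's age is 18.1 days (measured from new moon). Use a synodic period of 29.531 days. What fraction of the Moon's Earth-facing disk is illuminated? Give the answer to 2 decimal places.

0.88

The Moon has covered 18.1/29.531 of its cycle, so θ ≈ 360° × 18.1/29.531 = 220.6°.
cos 220.6° = (-0.759), so f = (1 − (-0.759))/2 = 0.879.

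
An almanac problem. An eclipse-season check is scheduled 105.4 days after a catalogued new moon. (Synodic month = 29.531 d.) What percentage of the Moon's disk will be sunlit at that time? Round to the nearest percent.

105.4/29.531 = 3.569 lunations, so 3 complete cycles and 16.81 d into the next.
The Moon has covered 16.81/29.531 of its cycle, so θ ≈ 360° × 16.81/29.531 = 204.9°.
Illuminated fraction = (1 − cos 204.9°)/2 = (1 − (-0.907))/2 ≈ 0.954, so 95%.

95%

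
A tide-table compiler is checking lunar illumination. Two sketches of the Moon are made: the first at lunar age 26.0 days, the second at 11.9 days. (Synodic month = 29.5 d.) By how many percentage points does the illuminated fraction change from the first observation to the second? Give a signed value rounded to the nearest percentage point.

+78 percentage points

θ₁ = 360° × 26.0/29.5 = 317.3°, f₁ = (1 − cos θ₁)/2 = 0.133.
θ₂ = 360° × 11.9/29.5 = 145.2°, f₂ = (1 − cos θ₂)/2 = 0.911.
Change = f₂ − f₁ = +0.778 → +78 percentage points.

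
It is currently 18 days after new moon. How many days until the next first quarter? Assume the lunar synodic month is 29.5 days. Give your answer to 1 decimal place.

18.9 days

First quarter is 0.25 of the way through the cycle: age 0.25 × 29.5 = 7.375 d.
This lunation's first quarter (7.375 d) has passed, so add one period: 36.875 − 18 = 18.875 days.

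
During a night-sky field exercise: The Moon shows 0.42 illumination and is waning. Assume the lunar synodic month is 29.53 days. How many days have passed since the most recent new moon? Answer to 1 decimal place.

22.9 days

Invert f = (1 − cos θ)/2 to get cos θ = 1 − 2(0.42) = 0.160, hence θ₀ = arccos 0.160 = 80.8°.
Waning ⇒ past full, so θ = 360° − 80.8° = 279.2°.
That fraction of the synodic month is 279.2/360 × 29.53 d ≈ 22.90 d.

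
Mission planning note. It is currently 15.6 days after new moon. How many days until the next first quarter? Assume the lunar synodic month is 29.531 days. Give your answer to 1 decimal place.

First quarter is 0.25 of the way through the cycle: age 0.25 × 29.531 = 7.383 d.
Already past this cycle's first quarter; the next is at 7.383 + 29.531 = 36.914 d, so 36.914 − 15.6 = 21.314 days.

21.3 days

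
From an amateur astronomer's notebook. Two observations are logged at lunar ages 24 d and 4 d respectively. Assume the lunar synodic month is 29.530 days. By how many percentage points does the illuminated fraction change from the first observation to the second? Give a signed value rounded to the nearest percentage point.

-14 percentage points

θ₁ = 360° × 24/29.530 = 292.6°, f₁ = (1 − cos θ₁)/2 = 0.308.
θ₂ = 360° × 4/29.530 = 48.8°, f₂ = (1 − cos θ₂)/2 = 0.170.
Change = f₂ − f₁ = -0.138 → -14 percentage points.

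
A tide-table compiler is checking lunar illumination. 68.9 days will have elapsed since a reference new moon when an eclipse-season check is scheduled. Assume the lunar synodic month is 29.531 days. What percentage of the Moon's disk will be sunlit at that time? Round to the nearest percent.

75%

68.9 d spans 2 complete synodic months (2 × 29.531 = 59.06 d) plus 9.84 d.
The Moon has covered 9.84/29.531 of its cycle, so θ ≈ 360° × 9.84/29.531 = 119.9°.
cos 119.9° = (-0.499), so f = (1 − (-0.499))/2 = 0.749, so 75%.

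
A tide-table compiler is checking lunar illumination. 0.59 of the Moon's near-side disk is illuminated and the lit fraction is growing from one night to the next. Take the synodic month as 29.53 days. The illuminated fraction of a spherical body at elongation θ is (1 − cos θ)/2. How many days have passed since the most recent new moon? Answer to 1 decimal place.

8.2 days

From f = (1 − cos θ)/2: cos θ = 1 − 2×0.59 = -0.180; arccos → 100.4°.
The Moon is waxing (0°–180°), so θ = 100.4° directly.
That fraction of the synodic month is 100.4/360 × 29.53 d ≈ 8.23 d.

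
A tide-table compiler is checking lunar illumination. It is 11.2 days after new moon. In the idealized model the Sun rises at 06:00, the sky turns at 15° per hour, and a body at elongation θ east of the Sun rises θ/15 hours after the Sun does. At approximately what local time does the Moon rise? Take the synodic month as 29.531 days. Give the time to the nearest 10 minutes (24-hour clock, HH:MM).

The Moon has covered 11.2/29.531 of its cycle, so θ ≈ 360° × 11.2/29.531 = 136.5°.
Delay after the Sun = 136.5° / (15°/h) ≈ 9.10 h.
06:00 + 9.102 h ≈ 15:06 → 15:10 to the nearest ten minutes.

15:10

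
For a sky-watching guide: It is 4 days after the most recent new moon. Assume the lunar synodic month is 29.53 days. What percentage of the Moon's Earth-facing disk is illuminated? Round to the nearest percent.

17%

The Moon has covered 4/29.53 of its cycle, so θ ≈ 360° × 4/29.53 = 48.8°.
With cos θ = 0.659, the lit fraction is (1 − 0.659)/2 ≈ 0.170, so 17%.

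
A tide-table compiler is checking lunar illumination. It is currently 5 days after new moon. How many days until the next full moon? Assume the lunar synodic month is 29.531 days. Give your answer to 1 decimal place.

9.8 days

Full moon occurs at elongation 180°, i.e. at age 29.531 × 180/360 = 14.765 d.
That is 14.765 − 5 = 9.765 days ahead.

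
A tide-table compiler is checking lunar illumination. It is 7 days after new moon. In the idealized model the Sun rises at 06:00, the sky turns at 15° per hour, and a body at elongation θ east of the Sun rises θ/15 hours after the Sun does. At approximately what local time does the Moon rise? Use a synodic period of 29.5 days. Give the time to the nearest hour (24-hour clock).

Elongation θ = 360° × 7/29.5 ≈ 85.4°.
At 15° of sky rotation per hour, 85.4° corresponds to a 5.69 h lag.
06:00 + 5.69 h ≈ 11:42 → 12:00 to the nearest hour.

12:00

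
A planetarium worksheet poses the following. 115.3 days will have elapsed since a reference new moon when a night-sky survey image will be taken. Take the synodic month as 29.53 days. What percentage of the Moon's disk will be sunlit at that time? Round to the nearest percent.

9%

115.3 d spans 3 complete synodic months (3 × 29.53 = 88.59 d) plus 26.71 d.
Elongation θ = 360° × 26.71/29.53 ≈ 325.6°.
Illuminated fraction = (1 − cos 325.6°)/2 = (1 − 0.825)/2 ≈ 0.087, so 9%.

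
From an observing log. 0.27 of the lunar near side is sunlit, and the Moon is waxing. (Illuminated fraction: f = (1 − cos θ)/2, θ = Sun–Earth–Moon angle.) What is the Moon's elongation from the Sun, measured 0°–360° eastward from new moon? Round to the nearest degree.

63°

cos θ = 1 − 2f = 0.460, giving a principal value of 62.6°.
Waxing ⇒ before full, so θ = 62.6°.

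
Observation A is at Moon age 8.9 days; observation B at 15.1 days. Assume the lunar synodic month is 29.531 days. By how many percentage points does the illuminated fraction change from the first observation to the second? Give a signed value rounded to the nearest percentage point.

+34 percentage points

First observation: θ = 360°·8.9/29.531 = 108.5°, so f = 0.659.
Second observation: θ = 184.1°, f = 0.999.
Δf = 0.999 − 0.659 = +0.340, i.e. +34 pp.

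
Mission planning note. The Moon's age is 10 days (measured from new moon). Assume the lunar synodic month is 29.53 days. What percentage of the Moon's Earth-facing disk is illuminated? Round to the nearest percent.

76%

Elongation θ = 360° × 10/29.53 ≈ 121.9°.
cos 121.9° = (-0.529), so f = (1 − (-0.529))/2 = 0.764, so 76%.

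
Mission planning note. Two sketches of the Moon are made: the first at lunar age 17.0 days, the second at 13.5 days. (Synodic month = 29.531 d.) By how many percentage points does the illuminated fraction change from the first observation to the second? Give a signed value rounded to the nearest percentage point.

θ₁ = 360° × 17.0/29.531 = 207.2°, f₁ = (1 − cos θ₁)/2 = 0.945.
θ₂ = 360° × 13.5/29.531 = 164.6°, f₂ = (1 − cos θ₂)/2 = 0.982.
Change = f₂ − f₁ = +0.037 → +4 percentage points.

+4 pp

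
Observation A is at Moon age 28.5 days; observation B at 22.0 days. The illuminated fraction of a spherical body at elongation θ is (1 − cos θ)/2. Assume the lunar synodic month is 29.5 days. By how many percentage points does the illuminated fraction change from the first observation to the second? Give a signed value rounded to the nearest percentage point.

+50 pp

First observation: θ = 360°·28.5/29.5 = 347.8°, so f = 0.011.
Second observation: θ = 268.5°, f = 0.513.
Δf = 0.513 − 0.011 = +0.502, i.e. +50 pp.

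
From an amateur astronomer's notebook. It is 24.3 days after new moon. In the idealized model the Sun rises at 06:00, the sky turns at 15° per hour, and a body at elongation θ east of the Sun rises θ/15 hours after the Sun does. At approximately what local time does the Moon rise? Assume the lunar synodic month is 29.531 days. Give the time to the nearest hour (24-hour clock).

02:00

Phase angle: θ = 360°·(24.3 d)/(29.531 d) = 296.2°.
Delay after the Sun = 296.2° / (15°/h) ≈ 19.75 h.
06:00 + 19.75 h ≈ 01:45 → 02:00 to the nearest hour.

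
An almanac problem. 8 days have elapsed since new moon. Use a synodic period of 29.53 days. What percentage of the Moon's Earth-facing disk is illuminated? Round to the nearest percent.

57%

Phase angle: θ = 360°·(8 d)/(29.53 d) = 97.5°.
Illuminated fraction = (1 − cos 97.5°)/2 = (1 − (-0.131))/2 ≈ 0.566, so 57%.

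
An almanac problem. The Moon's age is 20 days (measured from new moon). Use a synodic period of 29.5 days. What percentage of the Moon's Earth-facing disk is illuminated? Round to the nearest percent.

Phase angle: θ = 360°·(20 d)/(29.5 d) = 244.1°.
cos 244.1° = (-0.437), so f = (1 − (-0.437))/2 = 0.719, so 72%.

72%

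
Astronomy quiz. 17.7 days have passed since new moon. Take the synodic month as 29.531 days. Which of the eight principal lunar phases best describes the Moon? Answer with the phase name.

waning gibbous

θ ≈ 360° × 17.7/29.531 = 216°, which falls in the waning gibbous sector.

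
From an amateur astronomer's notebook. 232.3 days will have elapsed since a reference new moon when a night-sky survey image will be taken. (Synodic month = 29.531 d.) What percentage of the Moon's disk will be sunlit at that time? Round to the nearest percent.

17%

Reduce mod P: 232.3 − 7×29.531 = 25.58 d into the current lunation.
Elongation θ = 360° × 25.58/29.531 ≈ 311.9°.
Illuminated fraction = (1 − cos 311.9°)/2 = (1 − 0.667)/2 ≈ 0.166, so 17%.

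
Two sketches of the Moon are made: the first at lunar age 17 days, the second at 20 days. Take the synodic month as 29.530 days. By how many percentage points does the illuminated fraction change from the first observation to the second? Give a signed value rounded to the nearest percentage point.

First observation: θ = 360°·17/29.530 = 207.2°, so f = 0.945.
Second observation: θ = 243.8°, f = 0.721.
Δf = 0.721 − 0.945 = -0.224, i.e. -22 pp.

-22 percentage points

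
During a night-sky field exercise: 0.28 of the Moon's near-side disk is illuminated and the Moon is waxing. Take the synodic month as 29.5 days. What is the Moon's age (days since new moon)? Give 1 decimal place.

5.2 days

Invert f = (1 − cos θ)/2 to get cos θ = 1 − 2(0.28) = 0.440, hence θ₀ = arccos 0.440 = 63.9°.
Waxing ⇒ before full, so θ = 63.9°.
At 360°/29.5 d per day, 63.9° corresponds to 5.24 days.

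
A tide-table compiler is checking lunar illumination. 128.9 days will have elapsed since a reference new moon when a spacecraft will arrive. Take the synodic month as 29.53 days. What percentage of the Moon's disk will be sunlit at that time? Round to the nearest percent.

128.9/29.53 = 4.365 lunations, so 4 complete cycles and 10.78 d into the next.
Phase angle: θ = 360°·(10.78 d)/(29.53 d) = 131.4°.
cos 131.4° = (-0.662), so f = (1 − (-0.662))/2 = 0.831, so 83%.

83%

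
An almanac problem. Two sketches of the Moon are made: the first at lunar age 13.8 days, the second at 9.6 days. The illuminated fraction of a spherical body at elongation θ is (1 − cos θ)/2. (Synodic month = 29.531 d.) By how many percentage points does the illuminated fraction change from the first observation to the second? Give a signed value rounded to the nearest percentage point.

First observation: θ = 360°·13.8/29.531 = 168.2°, so f = 0.989.
Second observation: θ = 117.0°, f = 0.727.
Δf = 0.727 − 0.989 = -0.262, i.e. -26 pp.

-26 pp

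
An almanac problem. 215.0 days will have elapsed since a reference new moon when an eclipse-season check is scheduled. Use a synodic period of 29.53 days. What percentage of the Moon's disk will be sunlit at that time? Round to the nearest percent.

Reduce mod P: 215.0 − 7×29.53 = 8.29 d into the current lunation.
Elongation θ = 360° × 8.29/29.53 ≈ 101.1°.
Illuminated fraction = (1 − cos 101.1°)/2 = (1 − (-0.192))/2 ≈ 0.596, so 60%.

60%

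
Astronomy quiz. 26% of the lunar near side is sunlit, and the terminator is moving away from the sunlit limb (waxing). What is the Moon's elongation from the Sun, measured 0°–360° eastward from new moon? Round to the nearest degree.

61°

From f = (1 − cos θ)/2: cos θ = 1 − 2×0.26 = 0.480; arccos → 61.3°.
Waxing ⇒ before full, so θ = 61.3°.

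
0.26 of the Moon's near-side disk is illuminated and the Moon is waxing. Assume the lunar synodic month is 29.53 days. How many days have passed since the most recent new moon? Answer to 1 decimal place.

5.0 days

From f = (1 − cos θ)/2: cos θ = 1 − 2×0.26 = 0.480; arccos → 61.3°.
Before full moon the principal value applies: θ = 61.3°.
That fraction of the synodic month is 61.3/360 × 29.53 d ≈ 5.03 d.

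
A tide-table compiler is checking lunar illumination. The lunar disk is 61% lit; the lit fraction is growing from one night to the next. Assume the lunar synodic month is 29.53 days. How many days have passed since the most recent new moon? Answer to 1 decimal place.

8.4 days

Invert f = (1 − cos θ)/2 to get cos θ = 1 − 2(0.61) = -0.220, hence θ₀ = arccos -0.220 = 102.7°.
Before full moon the principal value applies: θ = 102.7°.
Age = 29.53 × 102.7°/360° ≈ 8.42 days.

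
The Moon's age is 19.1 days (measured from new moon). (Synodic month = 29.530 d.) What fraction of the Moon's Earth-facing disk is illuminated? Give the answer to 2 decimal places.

0.80

Phase angle: θ = 360°·(19.1 d)/(29.530 d) = 232.8°.
With cos θ = (-0.604), the lit fraction is (1 − (-0.604))/2 ≈ 0.802.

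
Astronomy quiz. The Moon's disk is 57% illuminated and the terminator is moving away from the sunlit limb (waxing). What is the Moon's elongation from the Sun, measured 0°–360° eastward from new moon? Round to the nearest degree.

From f = (1 − cos θ)/2: cos θ = 1 − 2×0.57 = -0.140; arccos → 98.0°.
The Moon is waxing (0°–180°), so θ = 98.0° directly.

98°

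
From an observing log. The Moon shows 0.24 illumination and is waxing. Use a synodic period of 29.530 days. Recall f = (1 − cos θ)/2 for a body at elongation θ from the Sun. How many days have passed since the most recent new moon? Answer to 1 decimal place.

From f = (1 − cos θ)/2: cos θ = 1 − 2×0.24 = 0.520; arccos → 58.7°.
Before full moon the principal value applies: θ = 58.7°.
Age = 29.530 × 58.7°/360° ≈ 4.81 days.

4.8 days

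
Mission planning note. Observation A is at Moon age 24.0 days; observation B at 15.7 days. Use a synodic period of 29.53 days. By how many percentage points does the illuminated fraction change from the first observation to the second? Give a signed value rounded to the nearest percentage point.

+68 percentage points

First observation: θ = 360°·24.0/29.53 = 292.6°, so f = 0.308.
Second observation: θ = 191.4°, f = 0.990.
Δf = 0.990 − 0.308 = +0.682, i.e. +68 pp.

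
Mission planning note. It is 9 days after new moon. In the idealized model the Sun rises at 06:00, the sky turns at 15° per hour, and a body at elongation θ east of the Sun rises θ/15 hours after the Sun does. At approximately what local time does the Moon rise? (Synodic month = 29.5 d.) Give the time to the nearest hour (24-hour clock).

The Moon has covered 9/29.5 of its cycle, so θ ≈ 360° × 9/29.5 = 109.8°.
The Moon trails the Sun by θ/15 = 109.8/15 ≈ 7.32 hours.
06:00 + 7.32 h ≈ 13:19 → 13:00 to the nearest hour.

13:00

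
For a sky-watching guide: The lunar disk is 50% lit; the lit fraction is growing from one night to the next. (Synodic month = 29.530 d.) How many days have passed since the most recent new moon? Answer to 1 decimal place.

cos θ = 1 − 2f = 0.000, giving a principal value of 90.0°.
The Moon is waxing (0°–180°), so θ = 90.0° directly.
That fraction of the synodic month is 90.0/360 × 29.530 d ≈ 7.38 d.

7.4 days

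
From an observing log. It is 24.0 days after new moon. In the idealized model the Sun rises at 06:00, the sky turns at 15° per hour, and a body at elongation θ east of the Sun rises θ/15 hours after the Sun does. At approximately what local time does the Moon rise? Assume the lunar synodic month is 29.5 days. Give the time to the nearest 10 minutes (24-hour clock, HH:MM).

01:30

The Moon has covered 24.0/29.5 of its cycle, so θ ≈ 360° × 24.0/29.5 = 292.9°.
At 15° of sky rotation per hour, 292.9° corresponds to a 19.53 h lag.
06:00 + 19.525 h ≈ 01:32 → 01:30 to the nearest ten minutes.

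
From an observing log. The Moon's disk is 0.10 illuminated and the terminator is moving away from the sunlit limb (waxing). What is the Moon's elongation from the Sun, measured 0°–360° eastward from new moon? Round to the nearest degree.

37°

Invert f = (1 − cos θ)/2 to get cos θ = 1 − 2(0.10) = 0.800, hence θ₀ = arccos 0.800 = 36.9°.
The Moon is waxing (0°–180°), so θ = 36.9° directly.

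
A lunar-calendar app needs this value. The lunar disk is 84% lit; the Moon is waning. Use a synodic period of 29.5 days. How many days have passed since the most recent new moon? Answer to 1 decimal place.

Invert f = (1 − cos θ)/2 to get cos θ = 1 − 2(0.84) = -0.680, hence θ₀ = arccos -0.680 = 132.8°.
A waning Moon lies in 180°–360°, so θ = 360° − 132.8° = 227.2°.
That fraction of the synodic month is 227.2/360 × 29.5 d ≈ 18.61 d.

18.6 days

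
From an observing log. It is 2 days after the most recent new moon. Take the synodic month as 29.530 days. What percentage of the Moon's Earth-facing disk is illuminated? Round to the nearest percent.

4%

Phase angle: θ = 360°·(2 d)/(29.530 d) = 24.4°.
Illuminated fraction = (1 − cos 24.4°)/2 = (1 − 0.911)/2 ≈ 0.045, so 4%.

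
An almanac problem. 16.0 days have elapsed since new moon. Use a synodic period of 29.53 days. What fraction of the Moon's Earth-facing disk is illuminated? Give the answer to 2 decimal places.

0.98

Phase angle: θ = 360°·(16.0 d)/(29.53 d) = 195.1°.
cos 195.1° = (-0.966), so f = (1 − (-0.966))/2 = 0.983.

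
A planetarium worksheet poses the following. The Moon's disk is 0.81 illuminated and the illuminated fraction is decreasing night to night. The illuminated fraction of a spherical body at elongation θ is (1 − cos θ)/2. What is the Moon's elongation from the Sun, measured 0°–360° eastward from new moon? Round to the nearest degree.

Invert f = (1 − cos θ)/2 to get cos θ = 1 − 2(0.81) = -0.620, hence θ₀ = arccos -0.620 = 128.3°.
A waning Moon lies in 180°–360°, so θ = 360° − 128.3° = 231.7°.

232°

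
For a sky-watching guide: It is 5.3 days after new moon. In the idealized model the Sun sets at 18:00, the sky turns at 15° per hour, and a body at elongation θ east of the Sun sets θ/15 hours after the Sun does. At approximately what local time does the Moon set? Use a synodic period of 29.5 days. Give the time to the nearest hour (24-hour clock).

The Moon has covered 5.3/29.5 of its cycle, so θ ≈ 360° × 5.3/29.5 = 64.7°.
Delay after the Sun = 64.7° / (15°/h) ≈ 4.31 h.
18:00 + 4.31 h ≈ 22:19 → 22:00 to the nearest hour.

22:00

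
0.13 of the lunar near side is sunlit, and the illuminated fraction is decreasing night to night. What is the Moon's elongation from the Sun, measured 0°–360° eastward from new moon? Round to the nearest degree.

318°

From f = (1 − cos θ)/2: cos θ = 1 − 2×0.13 = 0.740; arccos → 42.3°.
A waning Moon lies in 180°–360°, so θ = 360° − 42.3° = 317.7°.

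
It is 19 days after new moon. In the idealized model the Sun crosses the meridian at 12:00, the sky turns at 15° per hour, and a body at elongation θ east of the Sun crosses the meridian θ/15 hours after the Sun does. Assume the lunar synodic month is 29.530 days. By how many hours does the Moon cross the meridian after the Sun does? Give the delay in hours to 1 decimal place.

Phase angle: θ = 360°·(19 d)/(29.530 d) = 231.6°.
The Moon trails the Sun by θ/15 = 231.6/15 ≈ 15.44 hours.
So the Moon crosses the meridian 15.44 h after the Sun.

15.4 h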